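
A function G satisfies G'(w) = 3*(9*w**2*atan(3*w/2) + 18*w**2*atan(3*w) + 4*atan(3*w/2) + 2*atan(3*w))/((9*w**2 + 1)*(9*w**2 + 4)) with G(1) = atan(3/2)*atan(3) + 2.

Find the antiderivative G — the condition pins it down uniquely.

Recognize the product-rule pattern: G'(w) = u'v + uv' with u = atan(3*w), v = atan(3*w/2), so integration by parts undoes it.
A general antiderivative is atan(3*w/2)*atan(3*w) + C.
The condition gives C = atan(3/2)*atan(3) + 2 - (atan(3/2)*atan(3)) = 2.
So G(w) = atan(3*w/2)*atan(3*w) + 2.
Check: d/dw[atan(3*w/2)*atan(3*w) + 2] = (27*w**2*atan(3*w/2) + 54*w**2*atan(3*w) + 12*atan(3*w/2) + 6*atan(3*w))/(81*w**4 + 45*w**2 + 4), which equals G'(w).

G(w) = atan(3*w/2)*atan(3*w) + 2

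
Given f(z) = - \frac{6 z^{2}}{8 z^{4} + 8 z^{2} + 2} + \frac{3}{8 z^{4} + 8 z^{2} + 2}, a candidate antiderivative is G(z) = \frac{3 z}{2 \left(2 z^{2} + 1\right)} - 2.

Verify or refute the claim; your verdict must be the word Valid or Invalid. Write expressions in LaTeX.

Valid. The derivative of G reproduces f.

d/dz[G] = \frac{3 - 6 z^{2}}{8 z^{4} + 8 z^{2} + 2}
This equals f(z) exactly, so the claim holds.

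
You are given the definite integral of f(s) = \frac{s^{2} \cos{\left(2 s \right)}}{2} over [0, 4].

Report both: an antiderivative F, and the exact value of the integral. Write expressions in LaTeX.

For F(s) to be correct the identity F'(s) - f(s) = 0 must hold.
F(s) = \frac{s^{2} \sin{\left(2 s \right)}}{4} + \frac{s \cos{\left(2 s \right)}}{4} - \frac{\sin{\left(2 s \right)}}{8} is an antiderivative of f.
Check: d/ds[\frac{s^{2} \sin{\left(2 s \right)}}{4} + \frac{s \cos{\left(2 s \right)}}{4} - \frac{\sin{\left(2 s \right)}}{8}] = \frac{s^{2} \cos{\left(2 s \right)}}{2} = f(s).
F(4) = \cos{\left(8 \right)} + \frac{31 \sin{\left(8 \right)}}{8}; F(0) = 0.
Integral = F(4) - F(0) = \cos{\left(8 \right)} + \frac{31 \sin{\left(8 \right)}}{8}.

Antiderivative: F(s) = \frac{s^{2} \sin{\left(2 s \right)}}{4} + \frac{s \cos{\left(2 s \right)}}{4} - \frac{\sin{\left(2 s \right)}}{8}; value = \cos{\left(8 \right)} + \frac{31 \sin{\left(8 \right)}}{8}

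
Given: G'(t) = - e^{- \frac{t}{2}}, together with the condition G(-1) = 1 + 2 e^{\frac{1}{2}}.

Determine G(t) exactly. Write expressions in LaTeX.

G(t) = 1 + 2 e^{- \frac{t}{2}}

Whatever form G(t) takes, its d/dt must return the stated G'(t).
A general antiderivative is 2 e^{- \frac{t}{2}} + C.
The condition gives C = 1 + 2 e^{\frac{1}{2}} - (2 e^{\frac{1}{2}}) = 1.
So G(t) = 1 + 2 e^{- \frac{t}{2}}.
Check: d/dt[1 + 2 e^{- \frac{t}{2}}] = - e^{- \frac{t}{2}} = G'(t).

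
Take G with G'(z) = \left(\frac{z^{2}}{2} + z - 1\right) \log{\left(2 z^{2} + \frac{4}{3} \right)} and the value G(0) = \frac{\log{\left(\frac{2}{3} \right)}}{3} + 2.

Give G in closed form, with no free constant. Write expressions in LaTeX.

G(z) = - \frac{z^{3}}{9} - \frac{z^{2}}{2} + \frac{20 z}{9} + \left(\frac{z^{3}}{6} + \frac{z^{2}}{2} - z\right) \log{\left(2 z^{2} + \frac{4}{3} \right)} + \frac{\log{\left(z^{2} + \frac{2}{3} \right)}}{3} - \frac{20 \sqrt{6} \operatorname{atan}{\left(\frac{\sqrt{6} z}{2} \right)}}{27} + 2

For G(z) to be correct, d/dz[G] must agree with the stated G'(z) identically.
A general antiderivative is - \frac{z^{3}}{9} - \frac{z^{2}}{2} + \frac{20 z}{9} + \left(\frac{z^{3}}{6} + \frac{z^{2}}{2} - z\right) \log{\left(2 z^{2} + \frac{4}{3} \right)} + \frac{\log{\left(z^{2} + \frac{2}{3} \right)}}{3} - \frac{20 \sqrt{6} \operatorname{atan}{\left(\frac{\sqrt{6} z}{2} \right)}}{27} + C.
The condition gives C = \frac{\log{\left(\frac{2}{3} \right)}}{3} + 2 - (\frac{\log{\left(\frac{2}{3} \right)}}{3}) = 2.
So G(z) = - \frac{z^{3}}{9} - \frac{z^{2}}{2} + \frac{20 z}{9} + \left(\frac{z^{3}}{6} + \frac{z^{2}}{2} - z\right) \log{\left(2 z^{2} + \frac{4}{3} \right)} + \frac{\log{\left(z^{2} + \frac{2}{3} \right)}}{3} - \frac{20 \sqrt{6} \operatorname{atan}{\left(\frac{\sqrt{6} z}{2} \right)}}{27} + 2.
Check: d/dz[- \frac{z^{3}}{9} - \frac{z^{2}}{2} + \frac{20 z}{9} + \left(\frac{z^{3}}{6} + \frac{z^{2}}{2} - z\right) \log{\left(2 z^{2} + \frac{4}{3} \right)} + \frac{\log{\left(z^{2} + \frac{2}{3} \right)}}{3} - \frac{20 \sqrt{6} \operatorname{atan}{\left(\frac{\sqrt{6} z}{2} \right)}}{27} + 2] = \frac{z^{2} \log{\left(z^{2} + \frac{2}{3} \right)}}{2} + \frac{z^{2} \log{\left(2 \right)}}{2} + z \log{\left(z^{2} + \frac{2}{3} \right)} + z \log{\left(2 \right)} - \log{\left(z^{2} + \frac{2}{3} \right)} - \log{\left(2 \right)}, which equals G'(z).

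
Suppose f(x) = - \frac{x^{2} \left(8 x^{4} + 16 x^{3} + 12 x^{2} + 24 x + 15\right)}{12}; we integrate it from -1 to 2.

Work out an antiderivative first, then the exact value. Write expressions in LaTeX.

For F(x) to be correct the identity F'(x) - f(x) = 0 must hold.
F(x) = - \frac{2 x^{7}}{21} - \frac{2 x^{6}}{9} - \frac{x^{5}}{5} - \frac{x^{4}}{2} - \frac{5 x^{3}}{12} is an antiderivative of f.
Check: d/dx[- \frac{2 x^{7}}{21} - \frac{2 x^{6}}{9} - \frac{x^{5}}{5} - \frac{x^{4}}{2} - \frac{5 x^{3}}{12}] = - \frac{2 x^{6}}{3} - \frac{4 x^{5}}{3} - x^{4} - 2 x^{3} - \frac{5 x^{2}}{4}, which equals f(x).
F(2) = - \frac{13906}{315}; F(-1) = - \frac{13}{1260}.
Integral = F(2) - F(-1) = - \frac{6179}{140}.

Antiderivative: F(x) = - \frac{2 x^{7}}{21} - \frac{2 x^{6}}{9} - \frac{x^{5}}{5} - \frac{x^{4}}{2} - \frac{5 x^{3}}{12}; value = - \frac{6179}{140}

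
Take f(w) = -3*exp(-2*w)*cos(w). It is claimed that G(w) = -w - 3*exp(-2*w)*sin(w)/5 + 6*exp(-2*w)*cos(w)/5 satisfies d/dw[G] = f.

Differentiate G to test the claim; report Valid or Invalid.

d/dw[G] = (-exp(2*w) - 3*cos(w))*exp(-2*w)
d/dw[G] - f(w) = -1 != 0.

Invalid: d/dw[G] - f = -1, which is not 0.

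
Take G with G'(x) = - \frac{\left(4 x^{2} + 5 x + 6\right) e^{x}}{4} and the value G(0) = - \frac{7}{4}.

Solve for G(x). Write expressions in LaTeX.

Recognize the product-rule pattern: G'(x) = u'v + uv' with u = - x^{2} + \frac{3 x}{4} - \frac{9}{4}, v = e^{x}, so integration by parts undoes it.
A general antiderivative is \frac{\left(- 4 x^{2} + 3 x - 9\right) e^{x}}{4} + C.
The condition gives C = - \frac{7}{4} - (- \frac{9}{4}) = \frac{1}{2}.
So G(x) = - \frac{4 x^{2} e^{x} - 3 x e^{x} + 9 e^{x} - 2}{4}.
Check: d/dx[- \frac{4 x^{2} e^{x} - 3 x e^{x} + 9 e^{x} - 2}{4}] = - x^{2} e^{x} - \frac{5 x e^{x}}{4} - \frac{3 e^{x}}{2}, which equals G'(x).

G(x) = - \frac{4 x^{2} e^{x} - 3 x e^{x} + 9 e^{x} - 2}{4}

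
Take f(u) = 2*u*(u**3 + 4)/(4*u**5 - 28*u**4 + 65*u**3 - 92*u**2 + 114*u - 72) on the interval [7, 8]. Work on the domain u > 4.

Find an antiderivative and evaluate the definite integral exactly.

Factor the denominator ((u - 4)*(2*u - 3)**2*(u**2 + 2)) and decompose: f = -4*(29*u - 118)/(2601*(u**2 + 2)) - 9599/(7225*(2*u - 3)) - 177/(85*(2*u - 3)**2) + 272/(225*(u - 4)); each piece integrates to a log, atan, or power term.
F(u) = 272*log(u - 4)/225 - 9599*log(u - 3/2)/14450 - 58*log(u**2 + 2)/2601 + 236*sqrt(2)*atan(sqrt(2)*u/2)/2601 + 177/(340*u - 510) is an antiderivative of f.
Check: d/du[272*log(u - 4)/225 - 9599*log(u - 3/2)/14450 - 58*log(u**2 + 2)/2601 + 236*sqrt(2)*atan(sqrt(2)*u/2)/2601 + 177/(340*u - 510)] = (2*u**4 + 8*u)/(4*u**5 - 28*u**4 + 65*u**3 - 92*u**2 + 114*u - 72), which equals f(u).
F(8) = -9599*log(13/2)/14450 - 58*log(66)/2601 + 177/2210 + 236*sqrt(2)*atan(4*sqrt(2))/2601 + 272*log(4)/225; F(7) = -9599*log(11/2)/14450 - 58*log(51)/2601 + 177/1870 + 236*sqrt(2)*atan(7*sqrt(2)/2)/2601 + 272*log(3)/225.
Integral = F(8) - F(7) = -272*log(3)/225 - 9599*log(13/2)/14450 - 236*sqrt(2)*atan(7*sqrt(2)/2)/2601 - 58*log(66)/2601 - 177/12155 + 58*log(51)/2601 + 236*sqrt(2)*atan(4*sqrt(2))/2601 + 9599*log(11/2)/14450 + 272*log(4)/225.

Antiderivative: F(u) = 272*log(u - 4)/225 - 9599*log(u - 3/2)/14450 - 58*log(u**2 + 2)/2601 + 236*sqrt(2)*atan(sqrt(2)*u/2)/2601 + 177/(340*u - 510); value = -272*log(3)/225 - 9599*log(13/2)/14450 - 236*sqrt(2)*atan(7*sqrt(2)/2)/2601 - 58*log(66)/2601 - 177/12155 + 58*log(51)/2601 + 236*sqrt(2)*atan(4*sqrt(2))/2601 + 9599*log(11/2)/14450 + 272*log(4)/225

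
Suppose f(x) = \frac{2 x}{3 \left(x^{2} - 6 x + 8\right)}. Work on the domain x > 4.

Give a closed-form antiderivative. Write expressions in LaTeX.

The denominator factors as 3 \left(x - 4\right) \left(x - 2\right); partial fractions split f into directly integrable pieces: - \frac{2}{3 \left(x - 2\right)} + \frac{4}{3 \left(x - 4\right)}.
Check: d/dx[\frac{4 \log{\left(x - 4 \right)}}{3} - \frac{2 \log{\left(x - 2 \right)}}{3}] = \frac{2 x}{3 x^{2} - 18 x + 24}, which equals f(x).

An antiderivative is F(x) = \frac{4 \log{\left(x - 4 \right)}}{3} - \frac{2 \log{\left(x - 2 \right)}}{3}.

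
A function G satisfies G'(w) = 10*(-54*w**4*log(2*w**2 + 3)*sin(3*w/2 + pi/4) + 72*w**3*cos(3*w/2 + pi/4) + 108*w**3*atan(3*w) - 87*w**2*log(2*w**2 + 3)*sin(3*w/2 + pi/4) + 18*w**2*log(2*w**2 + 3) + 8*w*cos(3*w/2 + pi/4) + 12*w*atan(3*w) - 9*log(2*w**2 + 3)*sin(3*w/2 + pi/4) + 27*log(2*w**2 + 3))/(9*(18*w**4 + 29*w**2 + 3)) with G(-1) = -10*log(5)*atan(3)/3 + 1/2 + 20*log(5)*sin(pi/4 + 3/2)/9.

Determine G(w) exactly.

G(w) = 20*log(2*w**2 + 3)*cos(3*w/2 + pi/4)/9 + 10*log(2*w**2 + 3)*atan(3*w)/3 + 1/2

G'(w) has the shape u'v + uv' for u = 20*cos(3*w/2 + pi/4)/9 + 10*atan(3*w)/3 and v = log(2*w**2 + 3) — it is the derivative of the product u*v.
A general antiderivative is 5*(4*cos(3*w/2 + pi/4)/3 + 2*atan(3*w))*log(2*w**2 + 3)/3 + C.
The condition gives C = -10*log(5)*atan(3)/3 + 1/2 + 20*log(5)*sin(pi/4 + 3/2)/9 - (-10*log(5)*atan(3)/3 + 20*log(5)*sin(pi/4 + 3/2)/9) = 1/2.
So G(w) = 20*log(2*w**2 + 3)*cos(3*w/2 + pi/4)/9 + 10*log(2*w**2 + 3)*atan(3*w)/3 + 1/2.
Check: d/dw[20*log(2*w**2 + 3)*cos(3*w/2 + pi/4)/9 + 10*log(2*w**2 + 3)*atan(3*w)/3 + 1/2] = (-540*w**4*log(2*w**2 + 3)*sin(3*w/2 + pi/4) + 720*w**3*cos(3*w/2 + pi/4) + 1080*w**3*atan(3*w) - 870*w**2*log(2*w**2 + 3)*sin(3*w/2 + pi/4) + 180*w**2*log(2*w**2 + 3) + 80*w*cos(3*w/2 + pi/4) + 120*w*atan(3*w) - 90*log(2*w**2 + 3)*sin(3*w/2 + pi/4) + 270*log(2*w**2 + 3))/(162*w**4 + 261*w**2 + 27), which equals G'(w).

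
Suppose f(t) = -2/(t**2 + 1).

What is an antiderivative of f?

Recover f(t) by differentiating a candidate F(t); any mismatch rules it out.
Check: d/dt[-2*atan(t)] = -2/(t**2 + 1) = f(t).

An antiderivative is F(t) = -2*atan(t).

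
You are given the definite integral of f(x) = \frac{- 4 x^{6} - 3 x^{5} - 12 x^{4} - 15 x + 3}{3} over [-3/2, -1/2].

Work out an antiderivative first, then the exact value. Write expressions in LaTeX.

Antiderivative: F(x) = - \frac{4 x^{7}}{21} - \frac{x^{6}}{6} - \frac{4 x^{5}}{5} - \frac{5 x^{2}}{2} + x; value = - \frac{197}{140}

An antiderivative F(x) passes only if d/dx[F] lands on f(x) exactly.
F(x) = - \frac{4 x^{7}}{21} - \frac{x^{6}}{6} - \frac{4 x^{5}}{5} - \frac{5 x^{2}}{2} + x is an antiderivative of f.
Check: d/dx[- \frac{4 x^{7}}{21} - \frac{x^{6}}{6} - \frac{4 x^{5}}{5} - \frac{5 x^{2}}{2} + x] = - \frac{4 x^{6}}{3} - x^{5} - 4 x^{4} - 5 x + 1, which equals f(x).
F(-1/2) = - \frac{4933}{4480}; F(-3/2) = \frac{1371}{4480}.
Integral = F(-1/2) - F(-3/2) = - \frac{197}{140}.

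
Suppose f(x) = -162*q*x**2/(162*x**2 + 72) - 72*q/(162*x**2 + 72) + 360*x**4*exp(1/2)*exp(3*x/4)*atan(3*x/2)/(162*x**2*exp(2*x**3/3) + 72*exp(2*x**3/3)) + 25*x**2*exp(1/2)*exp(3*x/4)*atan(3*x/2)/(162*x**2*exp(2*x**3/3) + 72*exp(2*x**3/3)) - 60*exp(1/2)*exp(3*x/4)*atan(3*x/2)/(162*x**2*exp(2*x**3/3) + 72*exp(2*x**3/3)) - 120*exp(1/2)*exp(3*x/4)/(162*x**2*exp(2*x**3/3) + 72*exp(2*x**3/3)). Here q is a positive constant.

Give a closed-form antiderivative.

An antiderivative is F(x) = -q*x - 10*exp(1/2)*exp(3*x/4)*exp(-2*x**3/3)*atan(3*x/2)/9.

Integrate term by term and add the pieces.
Check: d/dx[-q*x - 10*exp(1/2)*exp(3*x/4)*exp(-2*x**3/3)*atan(3*x/2)/9] = (-162*q*x**2*exp(2*x**3/3) - 72*q*exp(2*x**3/3) + 360*x**4*exp(1/2)*exp(3*x/4)*atan(3*x/2) + 25*x**2*exp(1/2)*exp(3*x/4)*atan(3*x/2) - 60*exp(1/2)*exp(3*x/4)*atan(3*x/2) - 120*exp(1/2)*exp(3*x/4))/(162*x**2*exp(2*x**3/3) + 72*exp(2*x**3/3)), which equals f(x).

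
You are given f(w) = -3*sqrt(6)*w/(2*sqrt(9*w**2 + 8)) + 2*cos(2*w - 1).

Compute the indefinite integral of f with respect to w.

Integrate term by term and add the pieces.
Check: d/dw[-sqrt(3*w**2/2 + 4/3) + sin(2*w - 1)] = (-3*sqrt(6)*w + 4*sqrt(9*w**2 + 8)*cos(2*w - 1))/(2*sqrt(9*w**2 + 8)), which equals f(w).

F(w) = -sqrt(3*w**2/2 + 4/3) + sin(2*w - 1) + C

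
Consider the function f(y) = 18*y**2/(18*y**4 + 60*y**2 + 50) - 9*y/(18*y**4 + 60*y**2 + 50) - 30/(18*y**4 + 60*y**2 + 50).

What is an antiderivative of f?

An antiderivative is F(y) = (1/4 - y)/(y**2 + 5/3).

f has the shape u'v + uv' for u = 1/(y**2 + 5/3) and v = 1/4 - y — it is the derivative of the product u*v.
Check: d/dy[(1/4 - y)/(y**2 + 5/3)] = (18*y**2 - 9*y - 30)/(18*y**4 + 60*y**2 + 50), which equals f(y).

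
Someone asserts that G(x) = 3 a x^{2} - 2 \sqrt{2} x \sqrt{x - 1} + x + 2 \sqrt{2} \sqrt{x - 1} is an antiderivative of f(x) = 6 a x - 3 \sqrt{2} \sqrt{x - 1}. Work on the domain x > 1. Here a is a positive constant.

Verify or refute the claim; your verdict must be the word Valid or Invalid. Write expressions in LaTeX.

d/dx[G] = \frac{6 a x \sqrt{x - 1} - 3 \sqrt{2} x + \sqrt{x - 1} + 3 \sqrt{2}}{\sqrt{x - 1}}
d/dx[G] - f(x) = 1 != 0.

Invalid: d/dx[G] - f = 1, which is not 0.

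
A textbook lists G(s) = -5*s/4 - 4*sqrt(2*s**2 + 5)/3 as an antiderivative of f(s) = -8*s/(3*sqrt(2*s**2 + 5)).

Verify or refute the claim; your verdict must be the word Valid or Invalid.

d/ds[G] = (-32*s - 15*sqrt(2*s**2 + 5))/(12*sqrt(2*s**2 + 5))
d/ds[G] - f(s) = -5/4 != 0.

Invalid: d/ds[G] - f = -5/4, which is not 0.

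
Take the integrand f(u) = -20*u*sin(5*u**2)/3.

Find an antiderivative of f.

An antiderivative is F(u) = 2*cos(5*u**2)/3.

f matches the chain-rule pattern g'(h)*h' with inner function h(u) = 5*u**2; substituting w = h(u) collapses the integral.
Check: d/du[2*cos(5*u**2)/3] = -20*u*sin(5*u**2)/3 = f(u).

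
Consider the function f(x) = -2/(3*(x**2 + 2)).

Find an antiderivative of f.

For F(x) to be correct the identity F'(x) - f(x) = 0 must hold.
Check: d/dx[-sqrt(2)*atan(sqrt(2)*x/2)/3] = -2/(3*x**2 + 6), which equals f(x).

An antiderivative is F(x) = -sqrt(2)*atan(sqrt(2)*x/2)/3.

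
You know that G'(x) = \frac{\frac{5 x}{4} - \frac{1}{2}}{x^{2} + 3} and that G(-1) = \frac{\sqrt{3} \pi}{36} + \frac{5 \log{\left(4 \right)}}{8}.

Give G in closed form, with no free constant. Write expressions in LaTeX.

G(x) = \frac{15 \log{\left(x^{2} + 3 \right)} - 4 \sqrt{3} \operatorname{atan}{\left(\frac{\sqrt{3} x}{3} \right)}}{24}

Any candidate G(x) must reproduce the stated G'(x) exactly.
A general antiderivative is \frac{5 \log{\left(x^{2} + 3 \right)}}{8} - \frac{\sqrt{3} \operatorname{atan}{\left(\frac{\sqrt{3} x}{3} \right)}}{6} + C.
The condition gives C = \frac{\sqrt{3} \pi}{36} + \frac{5 \log{\left(4 \right)}}{8} - (\frac{\sqrt{3} \pi}{36} + \frac{5 \log{\left(4 \right)}}{8}) = 0.
So G(x) = \frac{15 \log{\left(x^{2} + 3 \right)} - 4 \sqrt{3} \operatorname{atan}{\left(\frac{\sqrt{3} x}{3} \right)}}{24}.
Check: d/dx[\frac{15 \log{\left(x^{2} + 3 \right)} - 4 \sqrt{3} \operatorname{atan}{\left(\frac{\sqrt{3} x}{3} \right)}}{24}] = \frac{5 x - 2}{4 x^{2} + 12}, which equals G'(x).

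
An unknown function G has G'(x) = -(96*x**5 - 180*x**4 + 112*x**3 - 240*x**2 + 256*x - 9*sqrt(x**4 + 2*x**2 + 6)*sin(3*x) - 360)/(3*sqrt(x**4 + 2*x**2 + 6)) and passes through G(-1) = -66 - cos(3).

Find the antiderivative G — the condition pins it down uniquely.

Any candidate G(x) must reproduce the stated G'(x) exactly.
A general antiderivative is 4*(-2*x**2 + 5*x + 4/3)*sqrt(x**4 + 2*x**2 + 6) - cos(3*x) + C.
The condition gives C = -66 - cos(3) - (-68 - cos(3)) = 2.
So G(x) = -8*x**2*sqrt(x**4 + 2*x**2 + 6) + 20*x*sqrt(x**4 + 2*x**2 + 6) + 16*sqrt(x**4 + 2*x**2 + 6)/3 - cos(3*x) + 2.
Check: d/dx[-8*x**2*sqrt(x**4 + 2*x**2 + 6) + 20*x*sqrt(x**4 + 2*x**2 + 6) + 16*sqrt(x**4 + 2*x**2 + 6)/3 - cos(3*x) + 2] = (-96*x**5 + 180*x**4 - 112*x**3 + 240*x**2 - 256*x + 9*sqrt(x**4 + 2*x**2 + 6)*sin(3*x) + 360)/(3*sqrt(x**4 + 2*x**2 + 6)), which equals G'(x).

G(x) = -8*x**2*sqrt(x**4 + 2*x**2 + 6) + 20*x*sqrt(x**4 + 2*x**2 + 6) + 16*sqrt(x**4 + 2*x**2 + 6)/3 - cos(3*x) + 2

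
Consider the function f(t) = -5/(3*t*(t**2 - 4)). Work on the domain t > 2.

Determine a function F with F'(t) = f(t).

An antiderivative is F(t) = 5*(2*log(t) - log(t**2 - 4))/24.

The denominator factors as 3*t*(t - 2)*(t + 2); partial fractions split f into directly integrable pieces: -5/(24*(t + 2)) - 5/(24*(t - 2)) + 5/(12*t).
Check: d/dt[5*(2*log(t) - log(t**2 - 4))/24] = -5/(3*t**3 - 12*t), which equals f(t).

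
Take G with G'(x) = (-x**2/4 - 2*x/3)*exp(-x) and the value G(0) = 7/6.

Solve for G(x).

G(x) = (3*x**2 + 14*x + 14)*exp(-x)/12

G'(x) has the shape u'v + uv' for u = x**2/4 + 7*x/6 + 7/6 and v = exp(-x) — it is the derivative of the product u*v.
A general antiderivative is (3*x**2 + 14*x + 14)*exp(-x)/12 + C.
The condition gives C = 7/6 - (7/6) = 0.
So G(x) = (3*x**2 + 14*x + 14)*exp(-x)/12.
Check: d/dx[(3*x**2 + 14*x + 14)*exp(-x)/12] = (-3*x**2 - 8*x)*exp(-x)/12, which equals G'(x).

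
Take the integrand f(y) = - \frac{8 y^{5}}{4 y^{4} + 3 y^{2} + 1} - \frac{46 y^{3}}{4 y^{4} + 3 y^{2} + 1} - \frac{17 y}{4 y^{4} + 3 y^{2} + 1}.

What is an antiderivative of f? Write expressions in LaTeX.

An antiderivative is F(y) = \frac{- 2 y^{2} - 5 \log{\left(2 y^{4} + \frac{3 y^{2}}{2} + \frac{1}{2} \right)}}{2}.

The integrand splits into summands that can be handled one at a time.
Check: d/dy[\frac{- 2 y^{2} - 5 \log{\left(2 y^{4} + \frac{3 y^{2}}{2} + \frac{1}{2} \right)}}{2}] = \frac{- 8 y^{5} - 46 y^{3} - 17 y}{4 y^{4} + 3 y^{2} + 1}, which equals f(y).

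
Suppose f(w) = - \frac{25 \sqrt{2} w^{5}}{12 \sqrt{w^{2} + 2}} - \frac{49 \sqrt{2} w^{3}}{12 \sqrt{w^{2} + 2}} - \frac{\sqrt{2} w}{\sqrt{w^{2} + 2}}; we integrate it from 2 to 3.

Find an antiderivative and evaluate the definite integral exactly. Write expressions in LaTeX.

Recognize the product-rule pattern: f = u'v + uv' with u = \frac{\sqrt{\frac{w^{2}}{2} + 1}}{2}, v = - \frac{5 w^{4}}{3} - w^{2}, so integration by parts undoes it.
F(w) = - \frac{5 w^{4} \sqrt{\frac{w^{2}}{2} + 1}}{6} - \frac{w^{2} \sqrt{\frac{w^{2}}{2} + 1}}{2} is an antiderivative of f.
Check: d/dw[- \frac{5 w^{4} \sqrt{\frac{w^{2}}{2} + 1}}{6} - \frac{w^{2} \sqrt{\frac{w^{2}}{2} + 1}}{2}] = \frac{\sqrt{2} \left(- 25 w^{5} - 49 w^{3} - 12 w\right)}{12 \sqrt{w^{2} + 2}}, which equals f(w).
F(3) = - 36 \sqrt{22}; F(2) = - \frac{46 \sqrt{3}}{3}.
Integral = F(3) - F(2) = - 36 \sqrt{22} + \frac{46 \sqrt{3}}{3}.

Antiderivative: F(w) = - \frac{5 w^{4} \sqrt{\frac{w^{2}}{2} + 1}}{6} - \frac{w^{2} \sqrt{\frac{w^{2}}{2} + 1}}{2}; value = - 36 \sqrt{22} + \frac{46 \sqrt{3}}{3}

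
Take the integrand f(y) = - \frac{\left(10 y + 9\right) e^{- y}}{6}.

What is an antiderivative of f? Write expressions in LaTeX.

An antiderivative is F(y) = \frac{\left(10 y + 19\right) e^{- y}}{6}.

f has the shape u'v + uv' for u = \frac{5 y}{3} + \frac{19}{6} and v = e^{- y} — it is the derivative of the product u*v.
Check: d/dy[\frac{\left(10 y + 19\right) e^{- y}}{6}] = \frac{\left(- 10 y - 9\right) e^{- y}}{6}, which equals f(y).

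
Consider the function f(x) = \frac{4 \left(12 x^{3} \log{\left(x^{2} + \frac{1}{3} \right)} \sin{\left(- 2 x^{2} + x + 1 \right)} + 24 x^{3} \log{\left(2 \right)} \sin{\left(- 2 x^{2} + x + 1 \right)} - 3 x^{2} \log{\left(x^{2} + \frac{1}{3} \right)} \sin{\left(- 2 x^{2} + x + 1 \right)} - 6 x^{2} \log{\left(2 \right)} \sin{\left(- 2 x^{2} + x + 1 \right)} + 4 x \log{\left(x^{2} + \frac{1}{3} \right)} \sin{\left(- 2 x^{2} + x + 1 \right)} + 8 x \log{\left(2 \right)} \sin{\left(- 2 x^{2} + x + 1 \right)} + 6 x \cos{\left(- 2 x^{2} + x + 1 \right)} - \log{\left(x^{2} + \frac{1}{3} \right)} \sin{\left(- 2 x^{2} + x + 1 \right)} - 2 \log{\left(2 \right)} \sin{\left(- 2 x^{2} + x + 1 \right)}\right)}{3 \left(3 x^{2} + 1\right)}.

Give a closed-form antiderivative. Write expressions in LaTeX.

An antiderivative is F(x) = \frac{4 \log{\left(4 x^{2} + \frac{4}{3} \right)} \cos{\left(- 2 x^{2} + x + 1 \right)}}{3}.

Recognize the product-rule pattern: f = u'v + uv' with u = \frac{4 \cos{\left(- 2 x^{2} + x + 1 \right)}}{3}, v = \log{\left(4 x^{2} + \frac{4}{3} \right)}, so integration by parts undoes it.
Check: d/dx[\frac{4 \log{\left(4 x^{2} + \frac{4}{3} \right)} \cos{\left(- 2 x^{2} + x + 1 \right)}}{3}] = \frac{48 x^{3} \log{\left(x^{2} + \frac{1}{3} \right)} \sin{\left(- 2 x^{2} + x + 1 \right)} + 96 x^{3} \log{\left(2 \right)} \sin{\left(- 2 x^{2} + x + 1 \right)} - 12 x^{2} \log{\left(x^{2} + \frac{1}{3} \right)} \sin{\left(- 2 x^{2} + x + 1 \right)} - 24 x^{2} \log{\left(2 \right)} \sin{\left(- 2 x^{2} + x + 1 \right)} + 16 x \log{\left(x^{2} + \frac{1}{3} \right)} \sin{\left(- 2 x^{2} + x + 1 \right)} + 32 x \log{\left(2 \right)} \sin{\left(- 2 x^{2} + x + 1 \right)} + 24 x \cos{\left(- 2 x^{2} + x + 1 \right)} - 4 \log{\left(x^{2} + \frac{1}{3} \right)} \sin{\left(- 2 x^{2} + x + 1 \right)} - 8 \log{\left(2 \right)} \sin{\left(- 2 x^{2} + x + 1 \right)}}{9 x^{2} + 3}, which equals f(x).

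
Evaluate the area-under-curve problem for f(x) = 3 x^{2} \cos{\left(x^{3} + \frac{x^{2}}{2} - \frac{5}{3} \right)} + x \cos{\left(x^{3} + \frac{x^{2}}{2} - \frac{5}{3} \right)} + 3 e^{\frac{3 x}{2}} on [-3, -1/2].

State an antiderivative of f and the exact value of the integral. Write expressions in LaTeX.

The integrand splits into summands that can be handled one at a time.
F(x) = 2 e^{\frac{3 x}{2}} + \sin{\left(x^{3} + \frac{x^{2}}{2} - \frac{5}{3} \right)} is an antiderivative of f.
Check: d/dx[2 e^{\frac{3 x}{2}} + \sin{\left(x^{3} + \frac{x^{2}}{2} - \frac{5}{3} \right)}] = 3 x^{2} \cos{\left(x^{3} + \frac{x^{2}}{2} - \frac{5}{3} \right)} + x \cos{\left(x^{3} + \frac{x^{2}}{2} - \frac{5}{3} \right)} + 3 e^{\frac{3 x}{2}} = f(x).
F(-1/2) = - \sin{\left(\frac{5}{3} \right)} + \frac{2}{e^{\frac{3}{4}}}; F(-3) = \frac{2}{e^{\frac{9}{2}}} - \sin{\left(\frac{145}{6} \right)}.
Integral = F(-1/2) - F(-3) = - \sin{\left(\frac{5}{3} \right)} + \sin{\left(\frac{145}{6} \right)} - \frac{2}{e^{\frac{9}{2}}} + \frac{2}{e^{\frac{3}{4}}}.

Antiderivative: F(x) = 2 e^{\frac{3 x}{2}} + \sin{\left(x^{3} + \frac{x^{2}}{2} - \frac{5}{3} \right)}; value = - \sin{\left(\frac{5}{3} \right)} + \sin{\left(\frac{145}{6} \right)} - \frac{2}{e^{\frac{9}{2}}} + \frac{2}{e^{\frac{3}{4}}}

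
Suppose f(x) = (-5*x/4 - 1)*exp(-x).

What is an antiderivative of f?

f has the shape u'v + uv' for u = 5*x/4 + 9/4 and v = exp(-x) — it is the derivative of the product u*v.
Check: d/dx[(5*x + 9)*exp(-x)/4] = (-5*x - 4)*exp(-x)/4, which equals f(x).

An antiderivative is F(x) = (5*x + 9)*exp(-x)/4.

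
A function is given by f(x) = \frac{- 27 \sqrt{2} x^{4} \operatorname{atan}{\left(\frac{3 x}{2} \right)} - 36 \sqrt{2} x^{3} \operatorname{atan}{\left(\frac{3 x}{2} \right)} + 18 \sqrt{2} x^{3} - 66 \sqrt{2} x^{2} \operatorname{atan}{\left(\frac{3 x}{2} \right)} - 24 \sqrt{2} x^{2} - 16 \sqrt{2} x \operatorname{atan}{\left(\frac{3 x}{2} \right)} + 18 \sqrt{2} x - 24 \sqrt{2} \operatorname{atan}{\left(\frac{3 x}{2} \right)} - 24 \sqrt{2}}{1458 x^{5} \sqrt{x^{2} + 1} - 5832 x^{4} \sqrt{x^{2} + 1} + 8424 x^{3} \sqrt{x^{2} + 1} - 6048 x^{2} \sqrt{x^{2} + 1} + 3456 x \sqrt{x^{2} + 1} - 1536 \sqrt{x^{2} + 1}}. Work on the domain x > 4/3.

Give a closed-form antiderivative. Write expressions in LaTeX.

Since d/dx undoes antidifferentiation here, F'(x) = f(x) is required of F(x).
Check: d/dx[\frac{\sqrt{\frac{x^{2}}{2} + \frac{1}{2}} \operatorname{atan}{\left(\frac{3 x}{2} \right)}}{3 \left(3 x - 4\right)^{2}}] = \frac{- 27 \sqrt{2} x^{4} \operatorname{atan}{\left(\frac{3 x}{2} \right)} - 36 \sqrt{2} x^{3} \operatorname{atan}{\left(\frac{3 x}{2} \right)} + 18 \sqrt{2} x^{3} - 66 \sqrt{2} x^{2} \operatorname{atan}{\left(\frac{3 x}{2} \right)} - 24 \sqrt{2} x^{2} - 16 \sqrt{2} x \operatorname{atan}{\left(\frac{3 x}{2} \right)} + 18 \sqrt{2} x - 24 \sqrt{2} \operatorname{atan}{\left(\frac{3 x}{2} \right)} - 24 \sqrt{2}}{1458 x^{5} \sqrt{x^{2} + 1} - 5832 x^{4} \sqrt{x^{2} + 1} + 8424 x^{3} \sqrt{x^{2} + 1} - 6048 x^{2} \sqrt{x^{2} + 1} + 3456 x \sqrt{x^{2} + 1} - 1536 \sqrt{x^{2} + 1}} = f(x).

An antiderivative is F(x) = \frac{\sqrt{\frac{x^{2}}{2} + \frac{1}{2}} \operatorname{atan}{\left(\frac{3 x}{2} \right)}}{3 \left(3 x - 4\right)^{2}}.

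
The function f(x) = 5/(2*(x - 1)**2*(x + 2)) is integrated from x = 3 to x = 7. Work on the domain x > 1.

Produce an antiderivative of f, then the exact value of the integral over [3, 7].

Antiderivative: F(x) = 5*(-(x - 1)*log(x - 1) + (x - 1)*log(x + 2) - 3)/(18*(x - 1)); value = -5*log(6)/18 - 5*log(5)/18 + 5*log(2)/18 + 5/18 + 5*log(9)/18

Factor the denominator (2*(x - 1)**2*(x + 2)) and decompose: f = 5/(18*(x + 2)) - 5/(18*(x - 1)) + 5/(6*(x - 1)**2); each piece integrates to a log, atan, or power term.
F(x) = 5*(-(x - 1)*log(x - 1) + (x - 1)*log(x + 2) - 3)/(18*(x - 1)) is an antiderivative of f.
Check: d/dx[5*(-(x - 1)*log(x - 1) + (x - 1)*log(x + 2) - 3)/(18*(x - 1))] = 5/(2*x**3 - 6*x + 4), which equals f(x).
F(7) = -5*log(6)/18 - 5/36 + 5*log(9)/18; F(3) = -5/12 - 5*log(2)/18 + 5*log(5)/18.
Integral = F(7) - F(3) = -5*log(6)/18 - 5*log(5)/18 + 5*log(2)/18 + 5/18 + 5*log(9)/18.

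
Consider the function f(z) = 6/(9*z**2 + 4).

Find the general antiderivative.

F(z) = atan(3*z/2) + C

Whatever form F(z) takes, F'(z) = f(z) is non-negotiable.
Check: d/dz[atan(3*z/2)] = 6/(9*z**2 + 4) = f(z).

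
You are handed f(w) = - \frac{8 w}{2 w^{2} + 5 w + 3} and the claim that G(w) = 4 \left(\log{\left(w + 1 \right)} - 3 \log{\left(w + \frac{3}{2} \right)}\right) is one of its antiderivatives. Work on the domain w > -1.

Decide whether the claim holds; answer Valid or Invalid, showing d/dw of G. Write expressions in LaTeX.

Invalid: d/dw[G] - f = - \frac{4}{w + 1}, which is not 0.

d/dw[G] = \frac{- 16 w - 12}{2 w^{2} + 5 w + 3}
d/dw[G] - f(w) = - \frac{4}{w + 1} != 0.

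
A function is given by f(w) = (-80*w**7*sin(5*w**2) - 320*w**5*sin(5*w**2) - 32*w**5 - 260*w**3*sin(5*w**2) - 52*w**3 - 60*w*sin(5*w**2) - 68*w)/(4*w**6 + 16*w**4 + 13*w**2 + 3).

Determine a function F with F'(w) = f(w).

Check any antiderivative F(w) by computing F'(w) and comparing it with f(w).
Check: d/dw[(-8*w**2*log(w**2 + 3) + 4*w**2*cos(5*w**2) - 4*log(w**2 + 3) + 2*cos(5*w**2) + 5)/(2*w**2 + 1)] = (-80*w**7*sin(5*w**2) - 320*w**5*sin(5*w**2) - 32*w**5 - 260*w**3*sin(5*w**2) - 52*w**3 - 60*w*sin(5*w**2) - 68*w)/(4*w**6 + 16*w**4 + 13*w**2 + 3) = f(w).

An antiderivative is F(w) = (-8*w**2*log(w**2 + 3) + 4*w**2*cos(5*w**2) - 4*log(w**2 + 3) + 2*cos(5*w**2) + 5)/(2*w**2 + 1).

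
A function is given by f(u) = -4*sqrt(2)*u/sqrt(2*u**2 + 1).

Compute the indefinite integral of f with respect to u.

F(u) = -2*sqrt(2)*sqrt(2*u**2 + 1) + C

The substitution w = u**2 + 1/2 works: f is exactly (dF/dw)*(dw/du) for that inner function.
Check: d/du[-2*sqrt(2)*sqrt(2*u**2 + 1)] = -4*sqrt(2)*u/sqrt(2*u**2 + 1) = f(u).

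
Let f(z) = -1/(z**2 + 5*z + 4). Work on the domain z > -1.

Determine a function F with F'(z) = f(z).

An antiderivative is F(z) = -log(z + 1)/3 + log(z + 4)/3.

Factor the denominator ((z + 1)*(z + 4)) and decompose: f = 1/(3*(z + 4)) - 1/(3*(z + 1)); each piece integrates to a log, atan, or power term.
Check: d/dz[-log(z + 1)/3 + log(z + 4)/3] = -1/(z**2 + 5*z + 4) = f(z).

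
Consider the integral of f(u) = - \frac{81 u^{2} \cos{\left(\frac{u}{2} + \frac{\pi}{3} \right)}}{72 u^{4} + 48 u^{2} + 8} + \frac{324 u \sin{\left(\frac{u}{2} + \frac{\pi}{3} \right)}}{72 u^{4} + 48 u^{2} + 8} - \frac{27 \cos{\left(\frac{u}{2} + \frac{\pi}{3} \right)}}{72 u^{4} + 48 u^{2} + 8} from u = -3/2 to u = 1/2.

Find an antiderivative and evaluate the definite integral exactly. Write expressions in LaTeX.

f has the shape v'r + vr' for v = - \frac{9}{4 \left(u^{2} + \frac{1}{3}\right)} and r = \sin{\left(\frac{u}{2} + \frac{\pi}{3} \right)} — it is the derivative of the product v*r.
F(u) = - \frac{9 \sin{\left(\frac{u}{2} + \frac{\pi}{3} \right)}}{4 \left(u^{2} + \frac{1}{3}\right)} is an antiderivative of f.
Check: d/du[- \frac{9 \sin{\left(\frac{u}{2} + \frac{\pi}{3} \right)}}{4 \left(u^{2} + \frac{1}{3}\right)}] = \frac{- 81 u^{2} \cos{\left(\frac{u}{2} + \frac{\pi}{3} \right)} + 324 u \sin{\left(\frac{u}{2} + \frac{\pi}{3} \right)} - 27 \cos{\left(\frac{u}{2} + \frac{\pi}{3} \right)}}{72 u^{4} + 48 u^{2} + 8}, which equals f(u).
F(1/2) = - \frac{27 \sin{\left(\frac{1}{4} + \frac{\pi}{3} \right)}}{7}; F(-3/2) = - \frac{27 \cos{\left(\frac{\pi}{6} + \frac{3}{4} \right)}}{31}.
Integral = F(1/2) - F(-3/2) = - \frac{27 \sin{\left(\frac{1}{4} + \frac{\pi}{3} \right)}}{7} + \frac{27 \cos{\left(\frac{\pi}{6} + \frac{3}{4} \right)}}{31}.

Antiderivative: F(u) = - \frac{9 \sin{\left(\frac{u}{2} + \frac{\pi}{3} \right)}}{4 \left(u^{2} + \frac{1}{3}\right)}; value = - \frac{27 \sin{\left(\frac{1}{4} + \frac{\pi}{3} \right)}}{7} + \frac{27 \cos{\left(\frac{\pi}{6} + \frac{3}{4} \right)}}{31}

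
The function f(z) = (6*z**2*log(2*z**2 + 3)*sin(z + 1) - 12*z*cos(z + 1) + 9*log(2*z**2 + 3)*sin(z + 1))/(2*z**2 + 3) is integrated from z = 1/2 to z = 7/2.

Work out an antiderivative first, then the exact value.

Recognize the product-rule pattern: f = u'v + uv' with u = -3*cos(z + 1), v = log(2*z**2 + 3), so integration by parts undoes it.
F(z) = -3*log(2*z**2 + 3)*cos(z + 1) is an antiderivative of f.
Check: d/dz[-3*log(2*z**2 + 3)*cos(z + 1)] = (6*z**2*log(2*z**2 + 3)*sin(z + 1) - 12*z*cos(z + 1) + 9*log(2*z**2 + 3)*sin(z + 1))/(2*z**2 + 3) = f(z).
F(7/2) = -3*log(55/2)*cos(9/2); F(1/2) = -3*log(7/2)*cos(3/2).
Integral = F(7/2) - F(1/2) = 3*log(7/2)*cos(3/2) - 3*log(55/2)*cos(9/2).

Antiderivative: F(z) = -3*log(2*z**2 + 3)*cos(z + 1); value = 3*log(7/2)*cos(3/2) - 3*log(55/2)*cos(9/2)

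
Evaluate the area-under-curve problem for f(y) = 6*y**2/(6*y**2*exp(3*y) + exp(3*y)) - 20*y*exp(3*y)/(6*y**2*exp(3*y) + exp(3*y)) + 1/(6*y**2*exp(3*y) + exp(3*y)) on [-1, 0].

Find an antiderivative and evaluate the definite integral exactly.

The integrand splits into summands that can be handled one at a time.
F(y) = (-5*exp(3*y)*log(2*y**2 + 1/3) - 1)*exp(-3*y)/3 is an antiderivative of f.
Check: d/dy[(-5*exp(3*y)*log(2*y**2 + 1/3) - 1)*exp(-3*y)/3] = (6*y**2 - 20*y*exp(3*y) + 1)/(6*y**2*exp(3*y) + exp(3*y)), which equals f(y).
F(0) = -1/3 + 5*log(3)/3; F(-1) = -exp(3)/3 - 5*log(7/3)/3.
Integral = F(0) - F(-1) = -1/3 + 5*log(7/3)/3 + 5*log(3)/3 + exp(3)/3.

Antiderivative: F(y) = (-5*exp(3*y)*log(2*y**2 + 1/3) - 1)*exp(-3*y)/3; value = -1/3 + 5*log(7/3)/3 + 5*log(3)/3 + exp(3)/3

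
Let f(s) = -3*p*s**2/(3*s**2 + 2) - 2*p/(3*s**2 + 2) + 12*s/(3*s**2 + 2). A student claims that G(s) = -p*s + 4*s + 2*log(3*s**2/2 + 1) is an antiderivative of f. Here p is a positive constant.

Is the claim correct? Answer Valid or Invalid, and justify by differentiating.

Invalid: d/ds[G] - f = 4, which is not 0.

d/ds[G] = (-3*p*s**2 - 2*p + 12*s**2 + 12*s + 8)/(3*s**2 + 2)
d/ds[G] - f(s) = 4 != 0.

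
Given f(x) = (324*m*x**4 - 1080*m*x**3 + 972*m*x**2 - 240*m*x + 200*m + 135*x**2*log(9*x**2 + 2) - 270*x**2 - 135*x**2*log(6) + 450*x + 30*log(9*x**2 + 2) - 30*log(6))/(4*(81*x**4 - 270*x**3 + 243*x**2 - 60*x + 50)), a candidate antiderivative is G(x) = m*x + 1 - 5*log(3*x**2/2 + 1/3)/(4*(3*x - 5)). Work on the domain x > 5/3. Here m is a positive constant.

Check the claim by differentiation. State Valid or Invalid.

Valid: G'(x) = f(x).

d/dx[G] = (324*m*x**4 - 1080*m*x**3 + 972*m*x**2 - 240*m*x + 200*m + 135*x**2*log(9*x**2 + 2) - 270*x**2 - 135*x**2*log(6) + 450*x + 30*log(9*x**2 + 2) - 30*log(6))/(324*x**4 - 1080*x**3 + 972*x**2 - 240*x + 200)
This equals f(x) exactly, so the claim holds.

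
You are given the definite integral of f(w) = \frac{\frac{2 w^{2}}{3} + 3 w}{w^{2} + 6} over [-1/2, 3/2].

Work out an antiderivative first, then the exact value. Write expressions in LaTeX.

Differentiate the proposed F(w) back; it has to land on f(w) exactly.
F(w) = \frac{4 w + 9 \log{\left(w^{2} + 6 \right)} - 4 \sqrt{6} \operatorname{atan}{\left(\frac{\sqrt{6} w}{6} \right)}}{6} is an antiderivative of f.
Check: d/dw[\frac{4 w + 9 \log{\left(w^{2} + 6 \right)} - 4 \sqrt{6} \operatorname{atan}{\left(\frac{\sqrt{6} w}{6} \right)}}{6}] = \frac{2 w^{2} + 9 w}{3 w^{2} + 18}, which equals f(w).
F(3/2) = - \frac{2 \sqrt{6} \operatorname{atan}{\left(\frac{\sqrt{6}}{4} \right)}}{3} + 1 + \frac{3 \log{\left(\frac{33}{4} \right)}}{2}; F(-1/2) = - \frac{1}{3} + \frac{2 \sqrt{6} \operatorname{atan}{\left(\frac{\sqrt{6}}{12} \right)}}{3} + \frac{3 \log{\left(\frac{25}{4} \right)}}{2}.
Integral = F(3/2) - F(-1/2) = - \frac{3 \log{\left(\frac{25}{4} \right)}}{2} - \frac{2 \sqrt{6} \operatorname{atan}{\left(\frac{\sqrt{6}}{4} \right)}}{3} - \frac{2 \sqrt{6} \operatorname{atan}{\left(\frac{\sqrt{6}}{12} \right)}}{3} + \frac{4}{3} + \frac{3 \log{\left(\frac{33}{4} \right)}}{2}.

Antiderivative: F(w) = \frac{4 w + 9 \log{\left(w^{2} + 6 \right)} - 4 \sqrt{6} \operatorname{atan}{\left(\frac{\sqrt{6} w}{6} \right)}}{6}; value = - \frac{3 \log{\left(\frac{25}{4} \right)}}{2} - \frac{2 \sqrt{6} \operatorname{atan}{\left(\frac{\sqrt{6}}{4} \right)}}{3} - \frac{2 \sqrt{6} \operatorname{atan}{\left(\frac{\sqrt{6}}{12} \right)}}{3} + \frac{4}{3} + \frac{3 \log{\left(\frac{33}{4} \right)}}{2}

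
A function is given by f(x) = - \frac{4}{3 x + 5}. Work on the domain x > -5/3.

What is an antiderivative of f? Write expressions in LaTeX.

An antiderivative F(x) passes only if d/dx[F] lands on f(x) exactly.
Check: d/dx[- \frac{4 \log{\left(3 x + 5 \right)}}{3}] = - \frac{4}{3 x + 5} = f(x).

An antiderivative is F(x) = - \frac{4 \log{\left(3 x + 5 \right)}}{3}.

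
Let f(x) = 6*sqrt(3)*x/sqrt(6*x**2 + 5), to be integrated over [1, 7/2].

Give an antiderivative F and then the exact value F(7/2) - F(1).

The substitution u = 2*x**2 + 5/3 works: f is exactly (dF/du)*(du/dx) for that inner function.
F(x) = sqrt(3)*sqrt(6*x**2 + 5) is an antiderivative of f.
Check: d/dx[sqrt(3)*sqrt(6*x**2 + 5)] = 6*sqrt(3)*x/sqrt(6*x**2 + 5) = f(x).
F(7/2) = sqrt(942)/2; F(1) = sqrt(33).
Integral = F(7/2) - F(1) = -sqrt(33) + sqrt(942)/2.

Antiderivative: F(x) = sqrt(3)*sqrt(6*x**2 + 5); value = -sqrt(33) + sqrt(942)/2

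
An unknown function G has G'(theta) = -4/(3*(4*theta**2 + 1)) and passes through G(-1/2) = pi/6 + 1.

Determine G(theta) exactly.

G(theta) = -(2*atan(2*theta) - 3)/3

The proposed G(theta) is checked by its d/dtheta: the result must match the given G'(theta).
A general antiderivative is -2*atan(2*theta)/3 + C.
The condition gives C = pi/6 + 1 - (pi/6) = 1.
So G(theta) = -(2*atan(2*theta) - 3)/3.
Check: d/dtheta[-(2*atan(2*theta) - 3)/3] = -4/(12*theta**2 + 3), which equals G'(theta).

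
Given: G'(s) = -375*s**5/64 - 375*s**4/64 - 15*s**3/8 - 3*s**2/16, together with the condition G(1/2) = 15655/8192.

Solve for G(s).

G(s) = -(125*s**6 + 150*s**5 + 60*s**4 + 8*s**3 - 256)/128

The substitution u = 5*s**2/4 + s/2 works: G'(s) is exactly (dG/du)*(du/ds) for that inner function.
A general antiderivative is -(5*s**2/4 + s/2)**3/2 + C.
The condition gives C = 15655/8192 - (-729/8192) = 2.
So G(s) = -(125*s**6 + 150*s**5 + 60*s**4 + 8*s**3 - 256)/128.
Check: d/ds[-(125*s**6 + 150*s**5 + 60*s**4 + 8*s**3 - 256)/128] = -375*s**5/64 - 375*s**4/64 - 15*s**3/8 - 3*s**2/16 = G'(s).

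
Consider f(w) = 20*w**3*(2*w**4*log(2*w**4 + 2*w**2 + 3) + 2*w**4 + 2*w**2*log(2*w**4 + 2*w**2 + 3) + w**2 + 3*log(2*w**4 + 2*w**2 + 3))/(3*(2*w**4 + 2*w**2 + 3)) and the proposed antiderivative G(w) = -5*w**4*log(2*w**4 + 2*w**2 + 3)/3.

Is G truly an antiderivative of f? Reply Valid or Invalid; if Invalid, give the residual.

Invalid: d/dw[G] - f = (-80*w**7*log(2*w**4 + 2*w**2 + 3) - 80*w**7 - 80*w**5*log(2*w**4 + 2*w**2 + 3) - 40*w**5 - 120*w**3*log(2*w**4 + 2*w**2 + 3))/(6*w**4 + 6*w**2 + 9), which is not 0.

d/dw[G] = (-40*w**7*log(2*w**4 + 2*w**2 + 3) - 40*w**7 - 40*w**5*log(2*w**4 + 2*w**2 + 3) - 20*w**5 - 60*w**3*log(2*w**4 + 2*w**2 + 3))/(6*w**4 + 6*w**2 + 9)
d/dw[G] - f(w) = (-80*w**7*log(2*w**4 + 2*w**2 + 3) - 80*w**7 - 80*w**5*log(2*w**4 + 2*w**2 + 3) - 40*w**5 - 120*w**3*log(2*w**4 + 2*w**2 + 3))/(6*w**4 + 6*w**2 + 9) != 0.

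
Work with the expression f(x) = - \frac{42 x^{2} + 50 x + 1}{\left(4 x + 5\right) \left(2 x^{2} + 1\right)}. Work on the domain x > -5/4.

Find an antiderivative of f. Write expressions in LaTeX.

Any candidate F(x) must reproduce f(x) exactly when differentiated.
Check: d/dx[- \frac{\log{\left(4 x + 5 \right)}}{4} - \frac{5 \log{\left(x^{2} + \frac{1}{2} \right)}}{2}] = \frac{- 42 x^{2} - 50 x - 1}{8 x^{3} + 10 x^{2} + 4 x + 5}, which equals f(x).

An antiderivative is F(x) = - \frac{\log{\left(4 x + 5 \right)}}{4} - \frac{5 \log{\left(x^{2} + \frac{1}{2} \right)}}{2}.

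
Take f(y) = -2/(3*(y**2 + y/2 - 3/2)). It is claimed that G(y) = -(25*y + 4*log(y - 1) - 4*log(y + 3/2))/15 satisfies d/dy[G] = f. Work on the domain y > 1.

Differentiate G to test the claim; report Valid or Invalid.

d/dy[G] = (-10*y**2 - 5*y + 11)/(6*y**2 + 3*y - 9)
d/dy[G] - f(y) = -5/3 != 0.

Invalid: d/dy[G] - f = -5/3, which is not 0.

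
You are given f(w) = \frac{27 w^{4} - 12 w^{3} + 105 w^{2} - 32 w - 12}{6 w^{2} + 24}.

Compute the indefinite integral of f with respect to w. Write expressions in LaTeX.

Check any antiderivative F(w) by computing F'(w) and comparing it with f(w).
Check: d/dw[\frac{9 w^{3} - 6 w^{2} - 3 w + 8 \log{\left(w^{2} + 4 \right)}}{6}] = \frac{27 w^{4} - 12 w^{3} + 105 w^{2} - 32 w - 12}{6 w^{2} + 24} = f(w).

F(w) = \frac{9 w^{3} - 6 w^{2} - 3 w + 8 \log{\left(w^{2} + 4 \right)}}{6} + C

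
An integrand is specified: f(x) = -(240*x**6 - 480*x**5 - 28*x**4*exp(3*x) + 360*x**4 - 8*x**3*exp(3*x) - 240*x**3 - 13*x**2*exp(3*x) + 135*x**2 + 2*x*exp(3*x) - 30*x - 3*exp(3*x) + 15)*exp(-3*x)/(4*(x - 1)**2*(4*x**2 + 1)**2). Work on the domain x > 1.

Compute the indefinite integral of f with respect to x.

Since d/dx undoes antidifferentiation here, F'(x) = f(x) is required of F(x).
Check: d/dx[(x*(x - 1)*exp(3*x) + 5*(x - 1)*(4*x**2 + 1) - 2*(4*x**2 + 1)*exp(3*x))*exp(-3*x)/(4*(x - 1)*(4*x**2 + 1))] = (-240*x**6 + 480*x**5 + 28*x**4*exp(3*x) - 360*x**4 + 8*x**3*exp(3*x) + 240*x**3 + 13*x**2*exp(3*x) - 135*x**2 - 2*x*exp(3*x) + 30*x + 3*exp(3*x) - 15)/(64*x**6*exp(3*x) - 128*x**5*exp(3*x) + 96*x**4*exp(3*x) - 64*x**3*exp(3*x) + 36*x**2*exp(3*x) - 8*x*exp(3*x) + 4*exp(3*x)), which equals f(x).

F(x) = (x*(x - 1)*exp(3*x) + 5*(x - 1)*(4*x**2 + 1) - 2*(4*x**2 + 1)*exp(3*x))*exp(-3*x)/(4*(x - 1)*(4*x**2 + 1)) + C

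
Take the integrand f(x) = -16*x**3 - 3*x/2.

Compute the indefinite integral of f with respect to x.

F(x) = -4*x**4 - 3*x**2/4 + C

The integrand splits into summands that can be handled one at a time.
Check: d/dx[-4*x**4 - 3*x**2/4] = -16*x**3 - 3*x/2 = f(x).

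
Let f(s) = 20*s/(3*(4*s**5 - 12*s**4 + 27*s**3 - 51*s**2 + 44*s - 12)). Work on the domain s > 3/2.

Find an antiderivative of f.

An antiderivative is F(s) = 2*(102*log(s - 3/2) - 170*log(s - 1) + 50*log(s - 1/2) + 9*log(s**2 + 4) - 4*atan(s/2))/255.

The denominator factors as 3*(s - 1)*(2*s - 3)*(2*s - 1)*(s**2 + 4); partial fractions split f into directly integrable pieces: 4*(9*s - 4)/(255*(s**2 + 4)) + 40/(51*(2*s - 1)) + 8/(5*(2*s - 3)) - 4/(3*(s - 1)).
Check: d/ds[2*(102*log(s - 3/2) - 170*log(s - 1) + 50*log(s - 1/2) + 9*log(s**2 + 4) - 4*atan(s/2))/255] = 20*s/(12*s**5 - 36*s**4 + 81*s**3 - 153*s**2 + 132*s - 36), which equals f(s).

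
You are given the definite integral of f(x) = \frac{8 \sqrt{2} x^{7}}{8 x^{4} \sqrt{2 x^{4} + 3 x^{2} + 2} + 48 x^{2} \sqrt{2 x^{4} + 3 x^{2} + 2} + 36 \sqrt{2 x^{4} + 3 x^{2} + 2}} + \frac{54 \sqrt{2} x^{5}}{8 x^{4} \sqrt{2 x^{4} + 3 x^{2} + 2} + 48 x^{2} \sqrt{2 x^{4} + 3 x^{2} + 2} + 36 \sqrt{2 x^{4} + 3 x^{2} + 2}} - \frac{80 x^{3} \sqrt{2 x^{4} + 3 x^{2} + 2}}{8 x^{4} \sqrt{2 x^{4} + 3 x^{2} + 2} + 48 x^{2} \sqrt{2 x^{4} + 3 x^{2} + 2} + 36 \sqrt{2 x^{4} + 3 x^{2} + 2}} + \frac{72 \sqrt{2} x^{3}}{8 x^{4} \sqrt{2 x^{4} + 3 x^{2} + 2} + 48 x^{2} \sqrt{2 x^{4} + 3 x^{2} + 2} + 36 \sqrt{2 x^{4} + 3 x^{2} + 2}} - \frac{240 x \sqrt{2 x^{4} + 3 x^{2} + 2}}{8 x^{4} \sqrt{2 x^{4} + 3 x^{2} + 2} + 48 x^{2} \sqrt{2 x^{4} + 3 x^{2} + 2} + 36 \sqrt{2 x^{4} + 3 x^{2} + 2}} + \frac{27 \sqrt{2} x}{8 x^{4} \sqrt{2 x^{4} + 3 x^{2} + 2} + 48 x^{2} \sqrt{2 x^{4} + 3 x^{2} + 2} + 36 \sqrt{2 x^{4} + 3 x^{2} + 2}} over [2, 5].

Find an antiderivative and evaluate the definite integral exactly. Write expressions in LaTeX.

Integrate term by term and add the pieces.
F(x) = \frac{\sqrt{2} \left(\sqrt{2 x^{4} + 3 x^{2} + 2} - 5 \sqrt{2} \log{\left(\frac{x^{4}}{3} + 2 x^{2} + \frac{3}{2} \right)}\right)}{4} is an antiderivative of f.
Check: d/dx[\frac{\sqrt{2} \left(\sqrt{2 x^{4} + 3 x^{2} + 2} - 5 \sqrt{2} \log{\left(\frac{x^{4}}{3} + 2 x^{2} + \frac{3}{2} \right)}\right)}{4}] = \frac{8 \sqrt{2} x^{7} + 54 \sqrt{2} x^{5} - 80 x^{3} \sqrt{2 x^{4} + 3 x^{2} + 2} + 72 \sqrt{2} x^{3} - 240 x \sqrt{2 x^{4} + 3 x^{2} + 2} + 27 \sqrt{2} x}{8 x^{4} \sqrt{2 x^{4} + 3 x^{2} + 2} + 48 x^{2} \sqrt{2 x^{4} + 3 x^{2} + 2} + 36 \sqrt{2 x^{4} + 3 x^{2} + 2}}, which equals f(x).
F(5) = - \frac{5 \log{\left(\frac{1559}{6} \right)}}{2} + \frac{\sqrt{2654}}{4}; F(2) = - \frac{5 \log{\left(\frac{89}{6} \right)}}{2} + \frac{\sqrt{23}}{2}.
Integral = F(5) - F(2) = - \frac{5 \log{\left(\frac{1559}{6} \right)}}{2} - \frac{\sqrt{23}}{2} + \frac{5 \log{\left(\frac{89}{6} \right)}}{2} + \frac{\sqrt{2654}}{4}.

Antiderivative: F(x) = \frac{\sqrt{2} \left(\sqrt{2 x^{4} + 3 x^{2} + 2} - 5 \sqrt{2} \log{\left(\frac{x^{4}}{3} + 2 x^{2} + \frac{3}{2} \right)}\right)}{4}; value = - \frac{5 \log{\left(\frac{1559}{6} \right)}}{2} - \frac{\sqrt{23}}{2} + \frac{5 \log{\left(\frac{89}{6} \right)}}{2} + \frac{\sqrt{2654}}{4}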